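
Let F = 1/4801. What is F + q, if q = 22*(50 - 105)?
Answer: -5809209/4801 ≈ -1210.0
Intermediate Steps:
q = -1210 (q = 22*(-55) = -1210)
F = 1/4801 ≈ 0.00020829
F + q = 1/4801 - 1210 = -5809209/4801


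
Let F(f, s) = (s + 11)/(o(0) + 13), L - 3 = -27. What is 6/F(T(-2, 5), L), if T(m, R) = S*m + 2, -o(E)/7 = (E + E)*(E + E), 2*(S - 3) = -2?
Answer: -6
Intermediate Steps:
S = 2 (S = 3 + (1/2)*(-2) = 3 - 1 = 2)
L = -24 (L = 3 - 27 = -24)
o(E) = -28*E**2 (o(E) = -7*(E + E)*(E + E) = -7*2*E*2*E = -28*E**2)
T(m, R) = 2 + 2*m (T(m, R) = 2*m + 2 = 2 + 2*m)
F(f, s) = 11/13 + s/13 (F(f, s) = (s + 11)/(-28*0**2 + 13) = (11 + s)/(-28*0 + 13) = (11 + s)/(0 + 13) = (11 + s)/13 = (11 + s)*(1/13) = 11/13 + s/13)
6/F(T(-2, 5), L) = 6/(11/13 + (1/13)*(-24)) = 6/(11/13 - 24/13) = 6/(-1) = 6*(-1) = -6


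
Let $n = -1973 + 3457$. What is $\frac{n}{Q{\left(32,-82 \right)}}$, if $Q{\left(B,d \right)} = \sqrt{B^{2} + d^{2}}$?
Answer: $\frac{742 \sqrt{1937}}{1937} \approx 16.859$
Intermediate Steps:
$n = 1484$
$\frac{n}{Q{\left(32,-82 \right)}} = \frac{1484}{\sqrt{32^{2} + \left(-82\right)^{2}}} = \frac{1484}{\sqrt{1024 + 6724}} = \frac{1484}{\sqrt{7748}} = \frac{1484}{2 \sqrt{1937}} = 1484 \frac{\sqrt{1937}}{3874} = \frac{742 \sqrt{1937}}{1937}$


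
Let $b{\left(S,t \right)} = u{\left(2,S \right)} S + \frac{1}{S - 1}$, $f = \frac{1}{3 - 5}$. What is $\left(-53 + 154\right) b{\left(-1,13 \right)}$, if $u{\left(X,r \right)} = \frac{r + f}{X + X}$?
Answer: $- \frac{101}{8} \approx -12.625$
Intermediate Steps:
$f = - \frac{1}{2}$ ($f = \frac{1}{-2} = - \frac{1}{2} \approx -0.5$)
$u{\left(X,r \right)} = \frac{- \frac{1}{2} + r}{2 X}$ ($u{\left(X,r \right)} = \frac{r - \frac{1}{2}}{X + X} = \frac{- \frac{1}{2} + r}{2 X}$)
$b{\left(S,t \right)} = \frac{1}{-1 + S} + S \left(- \frac{1}{8} + \frac{S}{4}\right)$ ($b{\left(S,t \right)} = \frac{-1 + 2 S}{4 \cdot 2} S + \frac{1}{S - 1} = \frac{1}{4} \cdot \frac{1}{2} \left(-1 + 2 S\right) S + \frac{1}{-1 + S} = \left(- \frac{1}{8} + \frac{S}{4}\right) S + \frac{1}{-1 + S} = S \left(- \frac{1}{8} + \frac{S}{4}\right) + \frac{1}{-1 + S} = \frac{1}{-1 + S} + S \left(- \frac{1}{8} + \frac{S}{4}\right)$)
$\left(-53 + 154\right) b{\left(-1,13 \right)} = \left(-53 + 154\right) \frac{8 - 1 - 3 \left(-1\right)^{2} + 2 \left(-1\right)^{3}}{8 \left(-1 - 1\right)} = 101 \frac{8 - 1 - 3 + 2 \left(-1\right)}{8 \left(-2\right)} = 101 \cdot \frac{1}{8} \left(- \frac{1}{2}\right) \left(8 - 1 - 3 - 2\right) = 101 \cdot \frac{1}{8} \left(- \frac{1}{2}\right) 2 = 101 \left(- \frac{1}{8}\right) = - \frac{101}{8}$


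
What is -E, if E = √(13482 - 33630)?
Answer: -2*I*√5037 ≈ -141.94*I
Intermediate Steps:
E = 2*I*√5037 (E = √(-20148) = 2*I*√5037 ≈ 141.94*I)
-E = -2*I*√5037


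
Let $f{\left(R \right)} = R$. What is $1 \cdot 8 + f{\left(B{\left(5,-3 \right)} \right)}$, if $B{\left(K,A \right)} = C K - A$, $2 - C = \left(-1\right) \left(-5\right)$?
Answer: $-4$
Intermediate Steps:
$C = -3$ ($C = 2 - \left(-1\right) \left(-5\right) = 2 - 5 = -3$)
$B{\left(K,A \right)} = - A - 3 K$ ($B{\left(K,A \right)} = - 3 K - A = - A - 3 K$)
$1 \cdot 8 + f{\left(B{\left(5,-3 \right)} \right)} = 1 \cdot 8 - 12 = 8 + \left(3 - 15\right) = 8 - 12 = -4$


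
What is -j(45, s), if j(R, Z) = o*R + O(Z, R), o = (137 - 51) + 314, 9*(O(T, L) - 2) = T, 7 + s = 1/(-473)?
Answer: -8514578/473 ≈ -18001.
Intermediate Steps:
s = -3312/473 (s = -7 + 1/(-473) = -7 - 1/473 = -3312/473 ≈ -7.0021)
O(T, L) = 2 + T/9
o = 400 (o = 86 + 314 = 400)
j(R, Z) = 2 + 400*R + Z/9 (j(R, Z) = 400*R + (2 + Z/9) = 2 + 400*R + Z/9)
-j(45, s) = -(2 + 400*45 + (⅑)*(-3312/473)) = -(2 + 18000 - 368/473) = -1*8514578/473 = -8514578/473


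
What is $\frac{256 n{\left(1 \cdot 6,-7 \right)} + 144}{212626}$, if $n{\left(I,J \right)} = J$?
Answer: $- \frac{824}{106313} \approx -0.0077507$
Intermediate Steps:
$\frac{256 n{\left(1 \cdot 6,-7 \right)} + 144}{212626} = \frac{256 \left(-7\right) + 144}{212626} = \left(-1792 + 144\right) \frac{1}{212626} = \left(-1648\right) \frac{1}{212626} = - \frac{824}{106313}$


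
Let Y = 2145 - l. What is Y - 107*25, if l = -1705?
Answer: 1175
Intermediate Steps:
Y = 3850 (Y = 2145 - 1*(-1705) = 2145 + 1705 = 3850)
Y - 107*25 = 3850 - 107*25 = 3850 - 1*2675 = 3850 - 2675 = 1175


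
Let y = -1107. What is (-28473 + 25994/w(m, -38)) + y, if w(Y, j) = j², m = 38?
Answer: -21343763/722 ≈ -29562.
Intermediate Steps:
(-28473 + 25994/w(m, -38)) + y = (-28473 + 25994/((-38)²)) - 1107 = (-28473 + 25994/1444) - 1107 = (-28473 + 25994*(1/1444)) - 1107 = (-28473 + 12997/722) - 1107 = -20544509/722 - 1107 = -21343763/722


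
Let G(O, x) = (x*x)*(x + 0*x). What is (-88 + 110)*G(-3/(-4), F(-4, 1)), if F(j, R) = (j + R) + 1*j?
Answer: -7546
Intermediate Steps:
F(j, R) = R + 2*j (F(j, R) = (R + j) + j = R + 2*j)
G(O, x) = x**3 (G(O, x) = x**2*(x + 0) = x**2*x = x**3)
(-88 + 110)*G(-3/(-4), F(-4, 1)) = (-88 + 110)*(1 + 2*(-4))**3 = 22*(1 - 8)**3 = 22*(-7)**3 = 22*(-343) = -7546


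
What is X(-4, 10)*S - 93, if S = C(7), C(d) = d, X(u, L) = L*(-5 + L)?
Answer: 257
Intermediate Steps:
S = 7
X(-4, 10)*S - 93 = (10*(-5 + 10))*7 - 93 = (10*5)*7 - 93 = 50*7 - 93 = 350 - 93 = 257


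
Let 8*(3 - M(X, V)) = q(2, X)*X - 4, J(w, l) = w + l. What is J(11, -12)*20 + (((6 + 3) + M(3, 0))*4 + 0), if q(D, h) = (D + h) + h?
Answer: 18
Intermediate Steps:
J(w, l) = l + w
q(D, h) = D + 2*h
M(X, V) = 7/2 - X*(2 + 2*X)/8 (M(X, V) = 3 - ((2 + 2*X)*X - 4)/8 = 3 - (X*(2 + 2*X) - 4)/8 = 3 - (-4 + X*(2 + 2*X))/8 = 3 + (½ - X*(2 + 2*X)/8) = 7/2 - X*(2 + 2*X)/8)
J(11, -12)*20 + (((6 + 3) + M(3, 0))*4 + 0) = (-12 + 11)*20 + (((6 + 3) + (7/2 - ¼*3*(1 + 3)))*4 + 0) = -1*20 + ((9 + (7/2 - ¼*3*4))*4 + 0) = -20 + ((9 + (7/2 - 3))*4 + 0) = -20 + ((9 + ½)*4 + 0) = -20 + ((19/2)*4 + 0) = -20 + (38 + 0) = -20 + 38 = 18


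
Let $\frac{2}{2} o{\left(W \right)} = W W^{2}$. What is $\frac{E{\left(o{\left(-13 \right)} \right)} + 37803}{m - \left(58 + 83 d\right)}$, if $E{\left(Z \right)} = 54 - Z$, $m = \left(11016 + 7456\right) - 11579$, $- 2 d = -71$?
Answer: $\frac{11444}{1111} \approx 10.301$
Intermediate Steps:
$d = \frac{71}{2}$ ($d = \left(- \frac{1}{2}\right) \left(-71\right) = \frac{71}{2} \approx 35.5$)
$o{\left(W \right)} = W^{3}$ ($o{\left(W \right)} = W W^{2} = W^{3}$)
$m = 6893$ ($m = 18472 - 11579 = 6893$)
$\frac{E{\left(o{\left(-13 \right)} \right)} + 37803}{m - \left(58 + 83 d\right)} = \frac{\left(54 - \left(-13\right)^{3}\right) + 37803}{6893 - \frac{6009}{2}} = \frac{\left(54 - -2197\right) + 37803}{6893 - \frac{6009}{2}} = \frac{\left(54 + 2197\right) + 37803}{6893 - \frac{6009}{2}} = \frac{2251 + 37803}{\frac{7777}{2}} = 40054 \cdot \frac{2}{7777} = \frac{11444}{1111}$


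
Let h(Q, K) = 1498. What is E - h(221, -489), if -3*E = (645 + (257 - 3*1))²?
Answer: -812695/3 ≈ -2.7090e+5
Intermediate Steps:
E = -808201/3 (E = -(645 + (257 - 3*1))²/3 = -(645 + (257 - 3))²/3 = -(645 + 254)²/3 = -⅓*899² = -⅓*808201 = -808201/3 ≈ -2.6940e+5)
E - h(221, -489) = -808201/3 - 1*1498 = -808201/3 - 1498 = -812695/3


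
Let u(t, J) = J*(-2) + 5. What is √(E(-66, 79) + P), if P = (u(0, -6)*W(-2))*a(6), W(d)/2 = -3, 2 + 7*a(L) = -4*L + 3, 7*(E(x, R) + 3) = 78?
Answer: 3*√1869/7 ≈ 18.528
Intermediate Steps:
E(x, R) = 57/7 (E(x, R) = -3 + (⅐)*78 = -3 + 78/7 = 57/7)
a(L) = ⅐ - 4*L/7 (a(L) = -2/7 + (-4*L + 3)/7 = -2/7 + (3 - 4*L)/7 = -2/7 + (3/7 - 4*L/7) = ⅐ - 4*L/7)
u(t, J) = 5 - 2*J (u(t, J) = -2*J + 5 = 5 - 2*J)
W(d) = -6 (W(d) = 2*(-3) = -6)
P = 2346/7 (P = ((5 - 2*(-6))*(-6))*(⅐ - 4/7*6) = ((5 + 12)*(-6))*(⅐ - 24/7) = (17*(-6))*(-23/7) = -102*(-23/7) = 2346/7 ≈ 335.14)
√(E(-66, 79) + P) = √(57/7 + 2346/7) = √(2403/7) = 3*√1869/7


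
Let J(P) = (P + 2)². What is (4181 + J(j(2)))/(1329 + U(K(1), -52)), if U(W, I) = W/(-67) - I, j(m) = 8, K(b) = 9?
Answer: 286827/92518 ≈ 3.1002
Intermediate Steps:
U(W, I) = -I - W/67 (U(W, I) = W*(-1/67) - I = -W/67 - I = -I - W/67)
J(P) = (2 + P)²
(4181 + J(j(2)))/(1329 + U(K(1), -52)) = (4181 + (2 + 8)²)/(1329 + (-1*(-52) - 1/67*9)) = (4181 + 10²)/(1329 + (52 - 9/67)) = (4181 + 100)/(1329 + 3475/67) = 4281/(92518/67) = 4281*(67/92518) = 286827/92518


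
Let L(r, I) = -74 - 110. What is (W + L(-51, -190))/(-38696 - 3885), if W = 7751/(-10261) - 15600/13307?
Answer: 25387149525/5814142890787 ≈ 0.0043665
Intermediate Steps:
L(r, I) = -184
W = -263214157/136543127 (W = 7751*(-1/10261) - 15600*1/13307 = -7751/10261 - 15600/13307 = -263214157/136543127 ≈ -1.9277)
(W + L(-51, -190))/(-38696 - 3885) = (-263214157/136543127 - 184)/(-38696 - 3885) = -25387149525/136543127/(-42581) = -25387149525/136543127*(-1/42581) = 25387149525/5814142890787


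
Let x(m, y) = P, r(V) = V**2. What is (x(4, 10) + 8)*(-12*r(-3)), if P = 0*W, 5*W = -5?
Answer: -864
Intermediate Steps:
W = -1 (W = (1/5)*(-5) = -1)
P = 0 (P = 0*(-1) = 0)
x(m, y) = 0
(x(4, 10) + 8)*(-12*r(-3)) = (0 + 8)*(-12*(-3)**2) = 8*(-12*9) = 8*(-108) = -864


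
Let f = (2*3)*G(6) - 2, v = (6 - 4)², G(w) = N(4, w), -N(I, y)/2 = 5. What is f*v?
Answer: -248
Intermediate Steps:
N(I, y) = -10 (N(I, y) = -2*5 = -10)
G(w) = -10
v = 4 (v = 2² = 4)
f = -62 (f = (2*3)*(-10) - 2 = 6*(-10) - 2 = -60 - 2 = -62)
f*v = -62*4 = -248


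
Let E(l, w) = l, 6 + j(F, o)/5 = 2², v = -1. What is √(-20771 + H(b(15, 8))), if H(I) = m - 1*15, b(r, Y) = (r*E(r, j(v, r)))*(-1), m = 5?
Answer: 3*I*√2309 ≈ 144.16*I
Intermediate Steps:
j(F, o) = -10 (j(F, o) = -30 + 5*2² = -30 + 5*4 = -30 + 20 = -10)
b(r, Y) = -r² (b(r, Y) = (r*r)*(-1) = r²*(-1) = -r²)
H(I) = -10 (H(I) = 5 - 1*15 = 5 - 15 = -10)
√(-20771 + H(b(15, 8))) = √(-20771 - 10) = √(-20781) = 3*I*√2309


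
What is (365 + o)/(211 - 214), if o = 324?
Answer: -689/3 ≈ -229.67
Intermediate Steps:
(365 + o)/(211 - 214) = (365 + 324)/(211 - 214) = 689/(-3) = 689*(-⅓) = -689/3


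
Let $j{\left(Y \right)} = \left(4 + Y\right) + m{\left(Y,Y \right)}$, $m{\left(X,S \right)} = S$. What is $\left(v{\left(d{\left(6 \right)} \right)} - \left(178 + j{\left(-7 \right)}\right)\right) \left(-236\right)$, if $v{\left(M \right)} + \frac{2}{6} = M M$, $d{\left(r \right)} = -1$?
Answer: $\frac{118472}{3} \approx 39491.0$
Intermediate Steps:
$v{\left(M \right)} = - \frac{1}{3} + M^{2}$ ($v{\left(M \right)} = - \frac{1}{3} + M M = - \frac{1}{3} + M^{2}$)
$j{\left(Y \right)} = 4 + 2 Y$ ($j{\left(Y \right)} = \left(4 + Y\right) + Y = 4 + 2 Y$)
$\left(v{\left(d{\left(6 \right)} \right)} - \left(178 + j{\left(-7 \right)}\right)\right) \left(-236\right) = \left(\left(- \frac{1}{3} + \left(-1\right)^{2}\right) - \left(182 - 14\right)\right) \left(-236\right) = \left(\left(- \frac{1}{3} + 1\right) - 168\right) \left(-236\right) = \left(\frac{2}{3} - 168\right) \left(-236\right) = \left(- \frac{502}{3}\right) \left(-236\right) = \frac{118472}{3}$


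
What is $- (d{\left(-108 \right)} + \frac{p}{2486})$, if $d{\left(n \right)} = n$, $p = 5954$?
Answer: $\frac{131267}{1243} \approx 105.6$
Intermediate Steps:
$- (d{\left(-108 \right)} + \frac{p}{2486}) = - (-108 + \frac{5954}{2486}) = - (-108 + 5954 \cdot \frac{1}{2486}) = - (-108 + \frac{2977}{1243}) = \left(-1\right) \left(- \frac{131267}{1243}\right) = \frac{131267}{1243}$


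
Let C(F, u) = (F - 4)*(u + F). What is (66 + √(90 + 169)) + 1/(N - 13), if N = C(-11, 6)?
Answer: 4093/62 + √259 ≈ 82.110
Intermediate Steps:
C(F, u) = (-4 + F)*(F + u)
N = 75 (N = (-11)² - 4*(-11) - 4*6 - 11*6 = 121 + 44 - 24 - 66 = 75)
(66 + √(90 + 169)) + 1/(N - 13) = (66 + √(90 + 169)) + 1/(75 - 13) = (66 + √259) + 1/62 = 4093/62 + √259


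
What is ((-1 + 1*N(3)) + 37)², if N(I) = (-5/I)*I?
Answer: 961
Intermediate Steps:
N(I) = -5
((-1 + 1*N(3)) + 37)² = ((-1 + 1*(-5)) + 37)² = ((-1 - 5) + 37)² = (-6 + 37)² = 31² = 961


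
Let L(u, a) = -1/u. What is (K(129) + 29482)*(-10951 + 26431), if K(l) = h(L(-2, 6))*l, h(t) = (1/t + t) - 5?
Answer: 451389060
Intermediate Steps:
h(t) = -5 + t + 1/t (h(t) = (t + 1/t) - 5 = -5 + t + 1/t)
K(l) = -5*l/2 (K(l) = (-5 - 1/(-2) + 1/(-1/(-2)))*l = (-5 - 1*(-½) + 1/(-1*(-½)))*l = (-5 + ½ + 1/(½))*l = (-5 + ½ + 2)*l = -5*l/2)
(K(129) + 29482)*(-10951 + 26431) = (-5/2*129 + 29482)*(-10951 + 26431) = (-645/2 + 29482)*15480 = (58319/2)*15480 = 451389060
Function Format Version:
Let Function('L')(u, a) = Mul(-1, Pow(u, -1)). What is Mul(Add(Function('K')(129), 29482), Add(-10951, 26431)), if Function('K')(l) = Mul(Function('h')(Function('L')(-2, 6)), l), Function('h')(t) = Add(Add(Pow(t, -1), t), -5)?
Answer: 451389060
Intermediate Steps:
Function('h')(t) = Add(-5, t, Pow(t, -1)) (Function('h')(t) = Add(Add(t, Pow(t, -1)), -5) = Add(-5, t, Pow(t, -1)))
Function('K')(l) = Mul(Rational(-5, 2), l) (Function('K')(l) = Mul(Add(-5, Mul(-1, Pow(-2, -1)), Pow(Mul(-1, Pow(-2, -1)), -1)), l) = Mul(Add(-5, Mul(-1, Rational(-1, 2)), Pow(Mul(-1, Rational(-1, 2)), -1)), l) = Mul(Add(-5, Rational(1, 2), Pow(Rational(1, 2), -1)), l) = Mul(Add(-5, Rational(1, 2), 2), l) = Mul(Rational(-5, 2), l))
Mul(Add(Function('K')(129), 29482), Add(-10951, 26431)) = Mul(Add(Mul(Rational(-5, 2), 129), 29482), Add(-10951, 26431)) = Mul(Add(Rational(-645, 2), 29482), 15480) = Mul(Rational(58319, 2), 15480) = 451389060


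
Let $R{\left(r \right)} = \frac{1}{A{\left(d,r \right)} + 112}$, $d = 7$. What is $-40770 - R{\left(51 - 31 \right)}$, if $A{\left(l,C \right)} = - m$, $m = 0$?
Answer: $- \frac{4566241}{112} \approx -40770.0$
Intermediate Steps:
$A{\left(l,C \right)} = 0$ ($A{\left(l,C \right)} = \left(-1\right) 0 = 0$)
$R{\left(r \right)} = \frac{1}{112}$ ($R{\left(r \right)} = \frac{1}{0 + 112} = \frac{1}{112}$)
$-40770 - R{\left(51 - 31 \right)} = -40770 - \frac{1}{112} = - \frac{4566241}{112}$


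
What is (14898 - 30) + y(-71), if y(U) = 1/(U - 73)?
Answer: 2140991/144 ≈ 14868.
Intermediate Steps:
y(U) = 1/(-73 + U)
(14898 - 30) + y(-71) = (14898 - 30) + 1/(-73 - 71) = 14868 + 1/(-144) = 14868 - 1/144 = 2140991/144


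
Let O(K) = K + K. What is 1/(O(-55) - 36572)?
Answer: -1/36682 ≈ -2.7261e-5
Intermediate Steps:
O(K) = 2*K
1/(O(-55) - 36572) = 1/(2*(-55) - 36572) = 1/(-110 - 36572) = 1/(-36682) = -1/36682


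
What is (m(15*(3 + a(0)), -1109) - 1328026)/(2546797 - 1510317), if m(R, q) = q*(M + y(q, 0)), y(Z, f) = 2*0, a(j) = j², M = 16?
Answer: -134577/103648 ≈ -1.2984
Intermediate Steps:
y(Z, f) = 0
m(R, q) = 16*q (m(R, q) = q*(16 + 0) = q*16 = 16*q)
(m(15*(3 + a(0)), -1109) - 1328026)/(2546797 - 1510317) = (16*(-1109) - 1328026)/(2546797 - 1510317) = (-17744 - 1328026)/1036480 = -1345770*1/1036480 = -134577/103648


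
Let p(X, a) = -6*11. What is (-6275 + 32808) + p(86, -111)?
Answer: 26467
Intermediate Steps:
p(X, a) = -66
(-6275 + 32808) + p(86, -111) = (-6275 + 32808) - 66 = 26533 - 66 = 26467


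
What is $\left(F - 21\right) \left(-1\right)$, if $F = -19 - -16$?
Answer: $24$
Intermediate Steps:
$F = -3$ ($F = -19 + 16 = -3$)
$\left(F - 21\right) \left(-1\right) = \left(-3 - 21\right) \left(-1\right) = \left(-24\right) \left(-1\right) = 24$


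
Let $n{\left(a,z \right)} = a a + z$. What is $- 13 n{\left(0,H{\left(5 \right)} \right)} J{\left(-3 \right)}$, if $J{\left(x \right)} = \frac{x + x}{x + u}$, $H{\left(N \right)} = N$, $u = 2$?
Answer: $-390$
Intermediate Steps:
$J{\left(x \right)} = \frac{2 x}{2 + x}$ ($J{\left(x \right)} = \frac{x + x}{x + 2} = \frac{2 x}{2 + x}$)
$n{\left(a,z \right)} = z + a^{2}$ ($n{\left(a,z \right)} = a^{2} + z = z + a^{2}$)
$- 13 n{\left(0,H{\left(5 \right)} \right)} J{\left(-3 \right)} = - 13 \left(5 + 0^{2}\right) 2 \left(-3\right) \frac{1}{2 - 3} = - 13 \left(5 + 0\right) 2 \left(-3\right) \frac{1}{-1} = \left(-13\right) 5 \cdot 2 \left(-3\right) \left(-1\right) = \left(-65\right) 6 = -390$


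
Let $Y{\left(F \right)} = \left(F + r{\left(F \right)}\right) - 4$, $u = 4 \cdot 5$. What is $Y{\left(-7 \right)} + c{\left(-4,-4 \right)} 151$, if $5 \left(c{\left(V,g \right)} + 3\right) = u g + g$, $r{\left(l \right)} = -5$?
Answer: $- \frac{15029}{5} \approx -3005.8$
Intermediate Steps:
$u = 20$
$c{\left(V,g \right)} = -3 + \frac{21 g}{5}$ ($c{\left(V,g \right)} = -3 + \frac{20 g + g}{5} = -3 + \frac{21 g}{5}$)
$Y{\left(F \right)} = -9 + F$ ($Y{\left(F \right)} = \left(F - 5\right) - 4 = \left(-5 + F\right) - 4 = -9 + F$)
$Y{\left(-7 \right)} + c{\left(-4,-4 \right)} 151 = \left(-9 - 7\right) + \left(-3 + \frac{21}{5} \left(-4\right)\right) 151 = -16 + \left(-3 - \frac{84}{5}\right) 151 = -16 - \frac{14949}{5} = - \frac{15029}{5}$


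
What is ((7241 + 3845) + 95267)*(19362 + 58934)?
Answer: 8327014488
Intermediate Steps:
((7241 + 3845) + 95267)*(19362 + 58934) = (11086 + 95267)*78296 = 106353*78296 = 8327014488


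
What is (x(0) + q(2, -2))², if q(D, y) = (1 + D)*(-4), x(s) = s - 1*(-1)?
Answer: 121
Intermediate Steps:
x(s) = 1 + s (x(s) = s + 1 = 1 + s)
q(D, y) = -4 - 4*D
(x(0) + q(2, -2))² = ((1 + 0) + (-4 - 4*2))² = (1 + (-4 - 8))² = (1 - 12)² = (-11)² = 121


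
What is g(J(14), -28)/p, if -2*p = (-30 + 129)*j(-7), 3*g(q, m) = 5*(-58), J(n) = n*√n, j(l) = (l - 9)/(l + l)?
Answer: 1015/594 ≈ 1.7088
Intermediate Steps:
j(l) = (-9 + l)/(2*l) (j(l) = (-9 + l)/((2*l)) = (-9 + l)*(1/(2*l)) = (-9 + l)/(2*l))
J(n) = n^(3/2)
g(q, m) = -290/3 (g(q, m) = (5*(-58))/3 = (⅓)*(-290) = -290/3)
p = -396/7 (p = -(-30 + 129)*(½)*(-9 - 7)/(-7)/2 = -99*(½)*(-⅐)*(-16)/2 = -99*8/(2*7) = -½*792/7 = -396/7 ≈ -56.571)
g(J(14), -28)/p = -290/(3*(-396/7)) = -290/3*(-7/396) = 1015/594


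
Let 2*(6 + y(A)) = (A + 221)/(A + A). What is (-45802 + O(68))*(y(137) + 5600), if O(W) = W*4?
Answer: -34897265275/137 ≈ -2.5472e+8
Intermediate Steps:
O(W) = 4*W
y(A) = -6 + (221 + A)/(4*A) (y(A) = -6 + ((A + 221)/(A + A))/2 = -6 + ((221 + A)/((2*A)))/2 = -6 + ((221 + A)*(1/(2*A)))/2 = -6 + ((221 + A)/(2*A))/2 = -6 + (221 + A)/(4*A))
(-45802 + O(68))*(y(137) + 5600) = (-45802 + 4*68)*((¼)*(221 - 23*137)/137 + 5600) = (-45802 + 272)*((¼)*(1/137)*(221 - 3151) + 5600) = -45530*((¼)*(1/137)*(-2930) + 5600) = -45530*(-1465/274 + 5600) = -45530*1532935/274 = -34897265275/137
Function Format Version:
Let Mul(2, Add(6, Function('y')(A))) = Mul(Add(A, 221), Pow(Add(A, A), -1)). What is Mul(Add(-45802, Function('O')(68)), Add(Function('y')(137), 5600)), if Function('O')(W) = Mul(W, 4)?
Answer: Rational(-34897265275, 137) ≈ -2.5472e+8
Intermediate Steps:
Function('O')(W) = Mul(4, W)
Function('y')(A) = Add(-6, Mul(Rational(1, 4), Pow(A, -1), Add(221, A))) (Function('y')(A) = Add(-6, Mul(Rational(1, 2), Mul(Add(A, 221), Pow(Add(A, A), -1)))) = Add(-6, Mul(Rational(1, 2), Mul(Add(221, A), Pow(Mul(2, A), -1)))) = Add(-6, Mul(Rational(1, 2), Mul(Add(221, A), Mul(Rational(1, 2), Pow(A, -1))))) = Add(-6, Mul(Rational(1, 2), Mul(Rational(1, 2), Pow(A, -1), Add(221, A)))) = Add(-6, Mul(Rational(1, 4), Pow(A, -1), Add(221, A))))
Mul(Add(-45802, Function('O')(68)), Add(Function('y')(137), 5600)) = Mul(Add(-45802, Mul(4, 68)), Add(Mul(Rational(1, 4), Pow(137, -1), Add(221, Mul(-23, 137))), 5600)) = Mul(Add(-45802, 272), Add(Mul(Rational(1, 4), Rational(1, 137), Add(221, -3151)), 5600)) = Mul(-45530, Add(Mul(Rational(1, 4), Rational(1, 137), -2930), 5600)) = Mul(-45530, Add(Rational(-1465, 274), 5600)) = Mul(-45530, Rational(1532935, 274)) = Rational(-34897265275, 137)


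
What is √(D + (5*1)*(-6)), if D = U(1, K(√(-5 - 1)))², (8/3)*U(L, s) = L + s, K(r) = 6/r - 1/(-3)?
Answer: √(-1958 - 24*I*√6)/8 ≈ 0.083026 - 5.5318*I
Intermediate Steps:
K(r) = ⅓ + 6/r (K(r) = 6/r - 1*(-⅓) = 6/r + ⅓ = ⅓ + 6/r)
U(L, s) = 3*L/8 + 3*s/8 (U(L, s) = 3*(L + s)/8 = 3*L/8 + 3*s/8)
D = (3/8 - I*√6*(18 + I*√6)/48)² (D = ((3/8)*1 + 3*((18 + √(-5 - 1))/(3*(√(-5 - 1))))/8)² = (3/8 + 3*((18 + √(-6))/(3*(√(-6))))/8)² = (3/8 + 3*((18 + I*√6)/(3*((I*√6))))/8)² = (3/8 + 3*((-I*√6/6)*(18 + I*√6)/3)/8)² = (3/8 + 3*(-I*√6*(18 + I*√6)/18)/8)² = (3/8 - I*√6*(18 + I*√6)/48)² ≈ -0.59375 - 0.91856*I)
√(D + (5*1)*(-6)) = √((-19/32 - 3*I*√6/8) + (5*1)*(-6)) = √((-19/32 - 3*I*√6/8) + 5*(-6)) = √((-19/32 - 3*I*√6/8) - 30) = √(-979/32 - 3*I*√6/8)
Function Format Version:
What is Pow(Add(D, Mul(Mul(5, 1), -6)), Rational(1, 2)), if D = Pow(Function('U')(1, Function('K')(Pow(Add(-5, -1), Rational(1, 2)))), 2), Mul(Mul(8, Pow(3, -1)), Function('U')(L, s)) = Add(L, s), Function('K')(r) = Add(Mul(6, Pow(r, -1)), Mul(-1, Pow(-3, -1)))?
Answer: Mul(Rational(1, 8), Pow(Add(-1958, Mul(-24, I, Pow(6, Rational(1, 2)))), Rational(1, 2))) ≈ Add(0.083026, Mul(-5.5318, I))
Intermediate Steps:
Function('K')(r) = Add(Rational(1, 3), Mul(6, Pow(r, -1))) (Function('K')(r) = Add(Mul(6, Pow(r, -1)), Mul(-1, Rational(-1, 3))) = Add(Mul(6, Pow(r, -1)), Rational(1, 3)) = Add(Rational(1, 3), Mul(6, Pow(r, -1))))
Function('U')(L, s) = Add(Mul(Rational(3, 8), L), Mul(Rational(3, 8), s)) (Function('U')(L, s) = Mul(Rational(3, 8), Add(L, s)) = Add(Mul(Rational(3, 8), L), Mul(Rational(3, 8), s)))
D = Pow(Add(Rational(3, 8), Mul(Rational(-1, 48), I, Pow(6, Rational(1, 2)), Add(18, Mul(I, Pow(6, Rational(1, 2)))))), 2) (D = Pow(Add(Mul(Rational(3, 8), 1), Mul(Rational(3, 8), Mul(Rational(1, 3), Pow(Pow(Add(-5, -1), Rational(1, 2)), -1), Add(18, Pow(Add(-5, -1), Rational(1, 2)))))), 2) = Pow(Add(Rational(3, 8), Mul(Rational(3, 8), Mul(Rational(1, 3), Pow(Pow(-6, Rational(1, 2)), -1), Add(18, Pow(-6, Rational(1, 2)))))), 2) = Pow(Add(Rational(3, 8), Mul(Rational(3, 8), Mul(Rational(1, 3), Pow(Mul(I, Pow(6, Rational(1, 2))), -1), Add(18, Mul(I, Pow(6, Rational(1, 2))))))), 2) = Pow(Add(Rational(3, 8), Mul(Rational(3, 8), Mul(Rational(1, 3), Mul(Rational(-1, 6), I, Pow(6, Rational(1, 2))), Add(18, Mul(I, Pow(6, Rational(1, 2))))))), 2) = Pow(Add(Rational(3, 8), Mul(Rational(3, 8), Mul(Rational(-1, 18), I, Pow(6, Rational(1, 2)), Add(18, Mul(I, Pow(6, Rational(1, 2))))))), 2) = Pow(Add(Rational(3, 8), Mul(Rational(-1, 48), I, Pow(6, Rational(1, 2)), Add(18, Mul(I, Pow(6, Rational(1, 2)))))), 2) ≈ Add(-0.59375, Mul(-0.91856, I)))
Pow(Add(D, Mul(Mul(5, 1), -6)), Rational(1, 2)) = Pow(Add(Add(Rational(-19, 32), Mul(Rational(-3, 8), I, Pow(6, Rational(1, 2)))), Mul(Mul(5, 1), -6)), Rational(1, 2)) = Pow(Add(Add(Rational(-19, 32), Mul(Rational(-3, 8), I, Pow(6, Rational(1, 2)))), Mul(5, -6)), Rational(1, 2)) = Pow(Add(Add(Rational(-19, 32), Mul(Rational(-3, 8), I, Pow(6, Rational(1, 2)))), -30), Rational(1, 2)) = Pow(Add(Rational(-979, 32), Mul(Rational(-3, 8), I, Pow(6, Rational(1, 2)))), Rational(1, 2))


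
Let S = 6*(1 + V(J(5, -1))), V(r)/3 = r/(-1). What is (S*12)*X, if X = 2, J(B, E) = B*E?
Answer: 2304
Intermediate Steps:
V(r) = -3*r (V(r) = 3*(r/(-1)) = 3*(r*(-1)) = 3*(-r) = -3*r)
S = 96 (S = 6*(1 - 15*(-1)) = 6*(1 - 3*(-5)) = 6*(1 + 15) = 6*16 = 96)
(S*12)*X = (96*12)*2 = 1152*2 = 2304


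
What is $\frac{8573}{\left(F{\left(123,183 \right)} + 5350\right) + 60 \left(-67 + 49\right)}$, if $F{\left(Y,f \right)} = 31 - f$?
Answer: $\frac{8573}{4118} \approx 2.0818$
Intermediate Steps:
$\frac{8573}{\left(F{\left(123,183 \right)} + 5350\right) + 60 \left(-67 + 49\right)} = \frac{8573}{\left(\left(31 - 183\right) + 5350\right) + 60 \left(-67 + 49\right)} = \frac{8573}{\left(\left(31 - 183\right) + 5350\right) + 60 \left(-18\right)} = \frac{8573}{\left(-152 + 5350\right) - 1080} = \frac{8573}{5198 - 1080} = \frac{8573}{4118}$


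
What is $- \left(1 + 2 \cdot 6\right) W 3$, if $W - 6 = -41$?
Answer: $1365$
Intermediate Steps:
$W = -35$ ($W = 6 - 41 = -35$)
$- \left(1 + 2 \cdot 6\right) W 3 = - \left(1 + 2 \cdot 6\right) \left(-35\right) 3 = - \left(1 + 12\right) \left(-35\right) 3 = - 13 \left(-35\right) 3 = - \left(-455\right) 3 = \left(-1\right) \left(-1365\right) = 1365$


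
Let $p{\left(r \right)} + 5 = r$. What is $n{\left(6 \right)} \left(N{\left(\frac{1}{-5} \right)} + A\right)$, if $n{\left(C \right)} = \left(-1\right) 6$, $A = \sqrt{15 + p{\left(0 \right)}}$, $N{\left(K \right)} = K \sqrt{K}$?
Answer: $- 6 \sqrt{10} + \frac{6 i \sqrt{5}}{25} \approx -18.974 + 0.53666 i$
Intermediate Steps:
$N{\left(K \right)} = K^{\frac{3}{2}}$
$p{\left(r \right)} = -5 + r$
$A = \sqrt{10}$ ($A = \sqrt{15 + \left(-5 + 0\right)} = \sqrt{15 - 5} = \sqrt{10} \approx 3.1623$)
$n{\left(C \right)} = -6$
$n{\left(6 \right)} \left(N{\left(\frac{1}{-5} \right)} + A\right) = - 6 \left(\left(\frac{1}{-5}\right)^{\frac{3}{2}} + \sqrt{10}\right) = - 6 \left(\left(- \frac{1}{5}\right)^{\frac{3}{2}} + \sqrt{10}\right) = - 6 \left(- \frac{i \sqrt{5}}{25} + \sqrt{10}\right) = - 6 \left(\sqrt{10} - \frac{i \sqrt{5}}{25}\right) = - 6 \sqrt{10} + \frac{6 i \sqrt{5}}{25}$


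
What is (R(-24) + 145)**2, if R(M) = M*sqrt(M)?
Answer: 7201 - 13920*I*sqrt(6) ≈ 7201.0 - 34097.0*I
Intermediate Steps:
R(M) = M**(3/2)
(R(-24) + 145)**2 = ((-24)**(3/2) + 145)**2 = (-48*I*sqrt(6) + 145)**2 = (145 - 48*I*sqrt(6))**2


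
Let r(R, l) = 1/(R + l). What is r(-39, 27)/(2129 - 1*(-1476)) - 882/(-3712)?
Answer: 4768951/20072640 ≈ 0.23758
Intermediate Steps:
r(-39, 27)/(2129 - 1*(-1476)) - 882/(-3712) = 1/((-39 + 27)*(2129 - 1*(-1476))) - 882/(-3712) = 1/((-12)*(2129 + 1476)) - 882*(-1/3712) = -1/12/3605 + 441/1856 = -1/12*1/3605 + 441/1856 = -1/43260 + 441/1856 = 4768951/20072640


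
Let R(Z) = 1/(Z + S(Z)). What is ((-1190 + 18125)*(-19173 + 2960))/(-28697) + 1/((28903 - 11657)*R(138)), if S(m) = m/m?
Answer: 4735189144013/494908462 ≈ 9567.8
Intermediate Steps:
S(m) = 1
R(Z) = 1/(1 + Z) (R(Z) = 1/(Z + 1) = 1/(1 + Z))
((-1190 + 18125)*(-19173 + 2960))/(-28697) + 1/((28903 - 11657)*R(138)) = ((-1190 + 18125)*(-19173 + 2960))/(-28697) + 1/((28903 - 11657)*(1/(1 + 138))) = (16935*(-16213))*(-1/28697) + 1/(17246*(1/139)) = -274567155*(-1/28697) + 1/(17246*(1/139)) = 274567155/28697 + (1/17246)*139 = 274567155/28697 + 139/17246 = 4735189144013/494908462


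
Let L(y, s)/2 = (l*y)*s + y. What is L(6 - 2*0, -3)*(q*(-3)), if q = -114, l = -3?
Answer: 41040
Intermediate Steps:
L(y, s) = 2*y - 6*s*y (L(y, s) = 2*((-3*y)*s + y) = 2*(-3*s*y + y) = 2*(y - 3*s*y) = 2*y - 6*s*y)
L(6 - 2*0, -3)*(q*(-3)) = (2*(6 - 2*0)*(1 - 3*(-3)))*(-114*(-3)) = (2*(6 + 0)*(1 + 9))*342 = (2*6*10)*342 = 120*342 = 41040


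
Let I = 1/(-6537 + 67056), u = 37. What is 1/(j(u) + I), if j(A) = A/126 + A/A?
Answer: 2541798/3288241 ≈ 0.77300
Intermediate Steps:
j(A) = 1 + A/126 (j(A) = A*(1/126) + 1 = A/126 + 1 = 1 + A/126)
I = 1/60519 ≈ 1.6524e-5
1/(j(u) + I) = 1/((1 + (1/126)*37) + 1/60519) = 1/((1 + 37/126) + 1/60519) = 1/(163/126 + 1/60519) = 1/(3288241/2541798) = 2541798/3288241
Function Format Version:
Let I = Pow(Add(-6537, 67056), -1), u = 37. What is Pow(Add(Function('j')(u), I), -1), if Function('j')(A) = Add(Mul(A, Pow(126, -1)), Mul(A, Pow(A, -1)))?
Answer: Rational(2541798, 3288241) ≈ 0.77300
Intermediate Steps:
Function('j')(A) = Add(1, Mul(Rational(1, 126), A)) (Function('j')(A) = Add(Mul(A, Rational(1, 126)), 1) = Add(Mul(Rational(1, 126), A), 1) = Add(1, Mul(Rational(1, 126), A)))
I = Rational(1, 60519) (I = Pow(60519, -1) = Rational(1, 60519) ≈ 1.6524e-5)
Pow(Add(Function('j')(u), I), -1) = Pow(Add(Add(1, Mul(Rational(1, 126), 37)), Rational(1, 60519)), -1) = Pow(Add(Add(1, Rational(37, 126)), Rational(1, 60519)), -1) = Pow(Add(Rational(163, 126), Rational(1, 60519)), -1) = Pow(Rational(3288241, 2541798), -1) = Rational(2541798, 3288241)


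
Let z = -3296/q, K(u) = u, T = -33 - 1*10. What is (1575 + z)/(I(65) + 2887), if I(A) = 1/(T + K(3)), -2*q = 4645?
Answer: 58579736/107279991 ≈ 0.54605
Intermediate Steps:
T = -43 (T = -33 - 10 = -43)
q = -4645/2 (q = -1/2*4645 = -4645/2 ≈ -2322.5)
I(A) = -1/40 (I(A) = 1/(-43 + 3) = 1/(-40) = -1/40)
z = 6592/4645 (z = -3296/(-4645/2) = -3296*(-2/4645) = 6592/4645 ≈ 1.4192)
(1575 + z)/(I(65) + 2887) = (1575 + 6592/4645)/(-1/40 + 2887) = 7322467/(4645*(115479/40)) = (7322467/4645)*(40/115479) = 58579736/107279991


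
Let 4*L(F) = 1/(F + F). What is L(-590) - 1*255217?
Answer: -1204624241/4720 ≈ -2.5522e+5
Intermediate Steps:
L(F) = 1/(8*F) (L(F) = 1/(4*(F + F)) = 1/(4*((2*F))) = (1/(2*F))/4 = 1/(8*F))
L(-590) - 1*255217 = (⅛)/(-590) - 1*255217 = (⅛)*(-1/590) - 255217 = -1/4720 - 255217 = -1204624241/4720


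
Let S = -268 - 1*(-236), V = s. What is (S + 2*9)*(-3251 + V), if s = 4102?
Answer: -11914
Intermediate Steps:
V = 4102
S = -32 (S = -268 + 236 = -32)
(S + 2*9)*(-3251 + V) = (-32 + 2*9)*(-3251 + 4102) = (-32 + 18)*851 = -14*851 = -11914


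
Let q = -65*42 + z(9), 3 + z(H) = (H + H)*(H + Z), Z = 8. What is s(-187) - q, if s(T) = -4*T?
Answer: 3175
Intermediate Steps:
z(H) = -3 + 2*H*(8 + H) (z(H) = -3 + (H + H)*(H + 8) = -3 + (2*H)*(8 + H) = -3 + 2*H*(8 + H))
q = -2427 (q = -65*42 + (-3 + 2*9² + 16*9) = -2730 + (-3 + 2*81 + 144) = -2730 + (-3 + 162 + 144) = -2730 + 303 = -2427)
s(-187) - q = -4*(-187) - 1*(-2427) = 748 + 2427 = 3175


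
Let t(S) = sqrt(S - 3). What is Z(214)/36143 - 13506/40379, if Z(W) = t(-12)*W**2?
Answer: -13506/40379 + 45796*I*sqrt(15)/36143 ≈ -0.33448 + 4.9074*I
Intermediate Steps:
t(S) = sqrt(-3 + S)
Z(W) = I*sqrt(15)*W**2 (Z(W) = sqrt(-3 - 12)*W**2 = sqrt(-15)*W**2 = (I*sqrt(15))*W**2 = I*sqrt(15)*W**2)
Z(214)/36143 - 13506/40379 = (I*sqrt(15)*214**2)/36143 - 13506/40379 = (I*sqrt(15)*45796)*(1/36143) - 13506*1/40379 = (45796*I*sqrt(15))*(1/36143) - 13506/40379 = 45796*I*sqrt(15)/36143 - 13506/40379 = -13506/40379 + 45796*I*sqrt(15)/36143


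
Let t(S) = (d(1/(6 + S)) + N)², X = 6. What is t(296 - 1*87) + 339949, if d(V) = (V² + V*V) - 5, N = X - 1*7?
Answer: 726463160131229/2136750625 ≈ 3.3999e+5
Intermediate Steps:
N = -1 (N = 6 - 1*7 = 6 - 7 = -1)
d(V) = -5 + 2*V² (d(V) = (V² + V²) - 5 = 2*V² - 5 = -5 + 2*V²)
t(S) = (-6 + 2/(6 + S)²)² (t(S) = ((-5 + 2*(1/(6 + S))²) - 1)² = ((-5 + 2/(6 + S)²) - 1)² = (-6 + 2/(6 + S)²)²)
t(296 - 1*87) + 339949 = 4*(1 - 3*(6 + (296 - 1*87))²)²/(6 + (296 - 1*87))⁴ + 339949 = 4*(1 - 3*(6 + (296 - 87))²)²/(6 + (296 - 87))⁴ + 339949 = 4*(1 - 3*(6 + 209)²)²/(6 + 209)⁴ + 339949 = 4*(1 - 3*215²)²/215⁴ + 339949 = 4*(1 - 3*46225)²*(1/2136750625) + 339949 = 4*(1 - 138675)²*(1/2136750625) + 339949 = 4*(-138674)²*(1/2136750625) + 339949 = 4*19230478276*(1/2136750625) + 339949 = 76921913104/2136750625 + 339949 = 726463160131229/2136750625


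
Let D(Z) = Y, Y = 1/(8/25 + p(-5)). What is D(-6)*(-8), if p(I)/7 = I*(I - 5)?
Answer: -100/4379 ≈ -0.022836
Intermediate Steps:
p(I) = 7*I*(-5 + I) (p(I) = 7*(I*(I - 5)) = 7*(I*(-5 + I)) = 7*I*(-5 + I))
Y = 25/8758 (Y = 1/(8/25 + 7*(-5)*(-5 - 5)) = 1/(8*(1/25) + 7*(-5)*(-10)) = 1/(8/25 + 350) = 1/(8758/25) = 25/8758 ≈ 0.0028545)
D(Z) = 25/8758
D(-6)*(-8) = (25/8758)*(-8) = -100/4379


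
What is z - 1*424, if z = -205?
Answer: -629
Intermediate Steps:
z - 1*424 = -205 - 1*424 = -205 - 424 = -629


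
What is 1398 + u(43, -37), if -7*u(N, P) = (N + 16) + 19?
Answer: 9708/7 ≈ 1386.9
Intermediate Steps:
u(N, P) = -5 - N/7 (u(N, P) = -((N + 16) + 19)/7 = -((16 + N) + 19)/7 = -(35 + N)/7 = -5 - N/7)
1398 + u(43, -37) = 1398 + (-5 - ⅐*43) = 1398 + (-5 - 43/7) = 1398 - 78/7 = 9708/7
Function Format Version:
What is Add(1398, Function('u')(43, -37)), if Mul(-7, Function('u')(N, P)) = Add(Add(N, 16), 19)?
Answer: Rational(9708, 7) ≈ 1386.9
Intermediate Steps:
Function('u')(N, P) = Add(-5, Mul(Rational(-1, 7), N)) (Function('u')(N, P) = Mul(Rational(-1, 7), Add(Add(N, 16), 19)) = Mul(Rational(-1, 7), Add(Add(16, N), 19)) = Mul(Rational(-1, 7), Add(35, N)) = Add(-5, Mul(Rational(-1, 7), N)))
Add(1398, Function('u')(43, -37)) = Add(1398, Add(-5, Mul(Rational(-1, 7), 43))) = Add(1398, Add(-5, Rational(-43, 7))) = Add(1398, Rational(-78, 7)) = Rational(9708, 7)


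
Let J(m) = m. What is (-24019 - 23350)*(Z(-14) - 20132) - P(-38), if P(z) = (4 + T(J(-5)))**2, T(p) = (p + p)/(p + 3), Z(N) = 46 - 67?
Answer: 954627376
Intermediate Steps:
Z(N) = -21
T(p) = 2*p/(3 + p) (T(p) = (2*p)/(3 + p) = 2*p/(3 + p))
P(z) = 81 (P(z) = (4 + 2*(-5)/(3 - 5))**2 = (4 + 2*(-5)/(-2))**2 = (4 + 2*(-5)*(-1/2))**2 = (4 + 5)**2 = 9**2 = 81)
(-24019 - 23350)*(Z(-14) - 20132) - P(-38) = (-24019 - 23350)*(-21 - 20132) - 1*81 = -47369*(-20153) - 81 = 954627457 - 81 = 954627376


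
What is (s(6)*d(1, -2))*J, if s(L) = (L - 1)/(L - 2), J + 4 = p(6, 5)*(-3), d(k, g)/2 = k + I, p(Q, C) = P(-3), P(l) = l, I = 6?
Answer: 175/2 ≈ 87.500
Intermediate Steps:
p(Q, C) = -3
d(k, g) = 12 + 2*k (d(k, g) = 2*(k + 6) = 2*(6 + k) = 12 + 2*k)
J = 5 (J = -4 - 3*(-3) = -4 + 9 = 5)
s(L) = (-1 + L)/(-2 + L)
(s(6)*d(1, -2))*J = (((-1 + 6)/(-2 + 6))*(12 + 2*1))*5 = ((5/4)*(12 + 2))*5 = (((¼)*5)*14)*5 = ((5/4)*14)*5 = (35/2)*5 = 175/2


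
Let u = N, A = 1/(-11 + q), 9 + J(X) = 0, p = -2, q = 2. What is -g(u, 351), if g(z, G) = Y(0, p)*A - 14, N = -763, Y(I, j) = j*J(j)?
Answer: 16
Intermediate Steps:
J(X) = -9 (J(X) = -9 + 0 = -9)
Y(I, j) = -9*j (Y(I, j) = j*(-9) = -9*j)
A = -⅑ (A = 1/(-11 + 2) = 1/(-9) = -⅑ ≈ -0.11111)
u = -763
g(z, G) = -16 (g(z, G) = -9*(-2)*(-⅑) - 14 = 18*(-⅑) - 14 = -2 - 14 = -16)
-g(u, 351) = -1*(-16) = 16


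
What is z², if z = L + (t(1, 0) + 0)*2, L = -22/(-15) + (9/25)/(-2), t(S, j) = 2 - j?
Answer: 628849/22500 ≈ 27.949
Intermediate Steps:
L = 193/150 (L = -22*(-1/15) + (9*(1/25))*(-½) = 22/15 + (9/25)*(-½) = 22/15 - 9/50 = 193/150 ≈ 1.2867)
z = 793/150 (z = 193/150 + ((2 - 1*0) + 0)*2 = 193/150 + ((2 + 0) + 0)*2 = 193/150 + (2 + 0)*2 = 193/150 + 2*2 = 193/150 + 4 = 793/150 ≈ 5.2867)
z² = (793/150)² = 628849/22500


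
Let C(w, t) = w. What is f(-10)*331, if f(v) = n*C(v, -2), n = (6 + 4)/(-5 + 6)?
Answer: -33100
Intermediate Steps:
n = 10 (n = 10/1 = 10*1 = 10)
f(v) = 10*v
f(-10)*331 = (10*(-10))*331 = -100*331 = -33100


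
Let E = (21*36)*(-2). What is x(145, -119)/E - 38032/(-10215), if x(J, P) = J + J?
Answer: 3030113/858060 ≈ 3.5314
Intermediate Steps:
x(J, P) = 2*J
E = -1512 (E = 756*(-2) = -1512)
x(145, -119)/E - 38032/(-10215) = (2*145)/(-1512) - 38032/(-10215) = 290*(-1/1512) - 38032*(-1/10215) = -145/756 + 38032/10215 = 3030113/858060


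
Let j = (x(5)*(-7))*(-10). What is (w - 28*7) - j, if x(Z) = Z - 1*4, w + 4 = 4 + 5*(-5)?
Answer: -291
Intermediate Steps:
w = -25 (w = -4 + (4 + 5*(-5)) = -4 + (4 - 25) = -4 - 21 = -25)
x(Z) = -4 + Z (x(Z) = Z - 4 = -4 + Z)
j = 70 (j = ((-4 + 5)*(-7))*(-10) = (1*(-7))*(-10) = -7*(-10) = 70)
(w - 28*7) - j = (-25 - 28*7) - 1*70 = (-25 - 196) - 70 = -221 - 70 = -291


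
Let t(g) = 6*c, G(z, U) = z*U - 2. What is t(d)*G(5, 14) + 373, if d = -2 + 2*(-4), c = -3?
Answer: -851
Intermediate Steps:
G(z, U) = -2 + U*z (G(z, U) = U*z - 2 = -2 + U*z)
d = -10 (d = -2 - 8 = -10)
t(g) = -18 (t(g) = 6*(-3) = -18)
t(d)*G(5, 14) + 373 = -18*(-2 + 14*5) + 373 = -18*(-2 + 70) + 373 = -18*68 + 373 = -1224 + 373 = -851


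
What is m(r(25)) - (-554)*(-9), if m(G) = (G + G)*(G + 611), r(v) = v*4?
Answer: 137214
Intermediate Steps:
r(v) = 4*v
m(G) = 2*G*(611 + G) (m(G) = (2*G)*(611 + G) = 2*G*(611 + G))
m(r(25)) - (-554)*(-9) = 2*(4*25)*(611 + 4*25) - (-554)*(-9) = 2*100*(611 + 100) - 1*4986 = 2*100*711 - 4986 = 142200 - 4986 = 137214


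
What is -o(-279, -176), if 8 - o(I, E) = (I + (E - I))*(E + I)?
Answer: 80072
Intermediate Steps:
o(I, E) = 8 - E*(E + I) (o(I, E) = 8 - (I + (E - I))*(E + I) = 8 - E*(E + I))
-o(-279, -176) = -(8 - 1*(-176)**2 - 1*(-176)*(-279)) = -(8 - 1*30976 - 49104) = -(8 - 30976 - 49104) = -1*(-80072) = 80072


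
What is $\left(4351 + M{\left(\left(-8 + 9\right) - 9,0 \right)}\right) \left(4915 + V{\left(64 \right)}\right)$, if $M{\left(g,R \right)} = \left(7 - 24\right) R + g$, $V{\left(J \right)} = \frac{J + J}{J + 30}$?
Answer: $\frac{1003532667}{47} \approx 2.1352 \cdot 10^{7}$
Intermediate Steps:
$V{\left(J \right)} = \frac{2 J}{30 + J}$
$M{\left(g,R \right)} = g - 17 R$ ($M{\left(g,R \right)} = - 17 R + g = g - 17 R$)
$\left(4351 + M{\left(\left(-8 + 9\right) - 9,0 \right)}\right) \left(4915 + V{\left(64 \right)}\right) = \left(4351 + \left(\left(\left(-8 + 9\right) - 9\right) - 0\right)\right) \left(4915 + 2 \cdot 64 \frac{1}{30 + 64}\right) = \left(4351 + \left(\left(1 - 9\right) + 0\right)\right) \left(4915 + 2 \cdot 64 \cdot \frac{1}{94}\right) = \left(4351 + \left(-8 + 0\right)\right) \left(4915 + 2 \cdot 64 \cdot \frac{1}{94}\right) = \left(4351 - 8\right) \left(4915 + \frac{64}{47}\right) = 4343 \cdot \frac{231069}{47} = \frac{1003532667}{47}$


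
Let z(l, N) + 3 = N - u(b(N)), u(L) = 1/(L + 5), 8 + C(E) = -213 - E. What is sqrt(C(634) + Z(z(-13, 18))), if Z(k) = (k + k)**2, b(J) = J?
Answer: sqrt(21049)/23 ≈ 6.3079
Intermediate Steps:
C(E) = -221 - E (C(E) = -8 + (-213 - E) = -221 - E)
u(L) = 1/(5 + L)
z(l, N) = -3 + N - 1/(5 + N) (z(l, N) = -3 + (N - 1/(5 + N)) = -3 + N - 1/(5 + N))
Z(k) = 4*k**2 (Z(k) = (2*k)**2 = 4*k**2)
sqrt(C(634) + Z(z(-13, 18))) = sqrt((-221 - 1*634) + 4*((-1 + (-3 + 18)*(5 + 18))/(5 + 18))**2) = sqrt((-221 - 634) + 4*((-1 + 15*23)/23)**2) = sqrt(-855 + 4*((-1 + 345)/23)**2) = sqrt(-855 + 4*((1/23)*344)**2) = sqrt(-855 + 4*(344/23)**2) = sqrt(-855 + 4*(118336/529)) = sqrt(-855 + 473344/529) = sqrt(21049/529) = sqrt(21049)/23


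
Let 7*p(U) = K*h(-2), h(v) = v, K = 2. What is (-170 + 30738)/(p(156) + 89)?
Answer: 213976/619 ≈ 345.68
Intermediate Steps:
p(U) = -4/7 (p(U) = (2*(-2))/7 = (⅐)*(-4) = -4/7)
(-170 + 30738)/(p(156) + 89) = (-170 + 30738)/(-4/7 + 89) = 30568/(619/7) = 30568*(7/619) = 213976/619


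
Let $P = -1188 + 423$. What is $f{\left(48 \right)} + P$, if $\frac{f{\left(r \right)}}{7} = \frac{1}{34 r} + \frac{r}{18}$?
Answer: $- \frac{406003}{544} \approx -746.33$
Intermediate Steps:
$f{\left(r \right)} = \frac{7 r}{18} + \frac{7}{34 r}$ ($f{\left(r \right)} = 7 \left(\frac{1}{34 r} + \frac{r}{18}\right) = 7 \left(\frac{r}{18} + \frac{1}{34 r}\right) = \frac{7 r}{18} + \frac{7}{34 r}$)
$P = -765$
$f{\left(48 \right)} + P = \frac{7 \left(9 + 17 \cdot 48^{2}\right)}{306 \cdot 48} - 765 = \frac{7}{306} \cdot \frac{1}{48} \left(9 + 17 \cdot 2304\right) - 765 = \frac{7}{306} \cdot \frac{1}{48} \left(9 + 39168\right) - 765 = \frac{7}{306} \cdot \frac{1}{48} \cdot 39177 - 765 = \frac{10157}{544} - 765 = - \frac{406003}{544}$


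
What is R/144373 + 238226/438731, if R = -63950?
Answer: 6336554848/63340910663 ≈ 0.10004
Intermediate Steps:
R/144373 + 238226/438731 = -63950/144373 + 238226/438731 = 6336554848/63340910663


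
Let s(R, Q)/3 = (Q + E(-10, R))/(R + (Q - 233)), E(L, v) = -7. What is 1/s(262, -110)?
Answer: 3/13 ≈ 0.23077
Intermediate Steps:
s(R, Q) = 3*(-7 + Q)/(-233 + Q + R) (s(R, Q) = 3*((Q - 7)/(R + (Q - 233))) = 3*((-7 + Q)/(R + (-233 + Q))) = 3*((-7 + Q)/(-233 + Q + R)) = 3*(-7 + Q)/(-233 + Q + R))
1/s(262, -110) = 1/(3*(-7 - 110)/(-233 - 110 + 262)) = 1/(3*(-117)/(-81)) = 1/(3*(-1/81)*(-117)) = 1/(13/3) = 3/13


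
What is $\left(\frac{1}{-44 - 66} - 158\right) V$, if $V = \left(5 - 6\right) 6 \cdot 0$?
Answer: $0$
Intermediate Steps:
$V = 0$ ($V = \left(-1\right) 0 = 0$)
$\left(\frac{1}{-44 - 66} - 158\right) V = \left(\frac{1}{-44 - 66} - 158\right) 0 = \left(\frac{1}{-110} - 158\right) 0 = \left(- \frac{1}{110} - 158\right) 0 = \left(- \frac{17381}{110}\right) 0 = 0$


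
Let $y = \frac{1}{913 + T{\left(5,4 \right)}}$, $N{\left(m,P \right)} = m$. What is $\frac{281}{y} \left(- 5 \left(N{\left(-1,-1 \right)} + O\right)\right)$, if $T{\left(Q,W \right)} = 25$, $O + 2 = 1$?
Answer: $2635780$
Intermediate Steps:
$O = -1$ ($O = -2 + 1 = -1$)
$y = \frac{1}{938}$ ($y = \frac{1}{913 + 25} = \frac{1}{938} \approx 0.0010661$)
$\frac{281}{y} \left(- 5 \left(N{\left(-1,-1 \right)} + O\right)\right) = 281 \frac{1}{\frac{1}{938}} \left(- 5 \left(-1 - 1\right)\right) = 281 \cdot 938 \left(\left(-5\right) \left(-2\right)\right) = 263578 \cdot 10 = 2635780$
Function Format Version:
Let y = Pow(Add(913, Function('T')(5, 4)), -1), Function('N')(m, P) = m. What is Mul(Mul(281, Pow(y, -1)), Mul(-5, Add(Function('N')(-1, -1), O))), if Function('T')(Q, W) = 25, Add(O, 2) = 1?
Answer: 2635780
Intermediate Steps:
O = -1 (O = Add(-2, 1) = -1)
y = Rational(1, 938) (y = Pow(Add(913, 25), -1) = Pow(938, -1) = Rational(1, 938) ≈ 0.0010661)
Mul(Mul(281, Pow(y, -1)), Mul(-5, Add(Function('N')(-1, -1), O))) = Mul(Mul(281, Pow(Rational(1, 938), -1)), Mul(-5, Add(-1, -1))) = Mul(Mul(281, 938), Mul(-5, -2)) = Mul(263578, 10) = 2635780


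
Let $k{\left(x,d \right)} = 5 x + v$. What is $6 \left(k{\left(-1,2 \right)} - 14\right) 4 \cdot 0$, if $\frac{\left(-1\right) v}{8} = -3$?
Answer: $0$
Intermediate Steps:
$v = 24$ ($v = \left(-8\right) \left(-3\right) = 24$)
$k{\left(x,d \right)} = 24 + 5 x$ ($k{\left(x,d \right)} = 5 x + 24 = 24 + 5 x$)
$6 \left(k{\left(-1,2 \right)} - 14\right) 4 \cdot 0 = 6 \left(\left(24 + 5 \left(-1\right)\right) - 14\right) 4 \cdot 0 = 6 \left(\left(24 - 5\right) - 14\right) 0 = 6 \left(19 - 14\right) 0 = 6 \cdot 5 \cdot 0 = 30 \cdot 0 = 0$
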